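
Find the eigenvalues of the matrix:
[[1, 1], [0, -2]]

Characteristic equation: det(A - λI) = 0
λ² - (trace)λ + (det) = 0
trace = 1 + -2 = -1, det = (1)(-2) - (1)(0) = -2
λ² - (-1)λ + (-2) = 0
λ = (-1 ± √((-1)² - 4·(-2))) / 2 = (-1 ± √9) / 2
Solving: λ = -2, 1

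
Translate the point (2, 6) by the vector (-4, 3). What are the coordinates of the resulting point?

Translation by (-4, 3) (homogeneous matrix [[1, 0, -4], [0, 1, 3], [0, 0, 1]]):
x' = 2 + -4 = -2
y' = 6 + 3 = 9
Result: (-2, 9)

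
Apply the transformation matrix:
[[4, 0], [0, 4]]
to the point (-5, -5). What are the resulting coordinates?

Matrix multiplication:
[[4, 0], [0, 4]] × [-5, -5]ᵀ
= [(4)(-5) + (0)(-5), (0)(-5) + (4)(-5)]ᵀ
= [-20, -20]ᵀ
Result: (-20, -20)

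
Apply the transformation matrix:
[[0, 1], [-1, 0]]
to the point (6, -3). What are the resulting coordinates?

Matrix multiplication:
[[0, 1], [-1, 0]] × [6, -3]ᵀ
= [(0)(6) + (1)(-3), (-1)(6) + (0)(-3)]ᵀ
= [-3, -6]ᵀ
Result: (-3, -6)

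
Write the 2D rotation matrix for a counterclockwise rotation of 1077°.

Rotation matrix formula: [[cos θ, -sin θ], [sin θ, cos θ]]
For θ = 1077°:
cos(1077°) = 0.9986
sin(1077°) = -0.0523
Result: [[0.9986, 0.0523], [-0.0523, 0.9986]]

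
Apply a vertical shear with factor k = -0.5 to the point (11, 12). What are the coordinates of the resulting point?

Shear matrix for vertical shear with factor k = -0.5:
[[1, 0], [-0.50, 1]]
Result: (11, 12) → (11, 6.5)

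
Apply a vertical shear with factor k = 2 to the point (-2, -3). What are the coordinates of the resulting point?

Shear matrix for vertical shear with factor k = 2:
[[1, 0], [2, 1]]
Result: (-2, -3) → (-2, -7)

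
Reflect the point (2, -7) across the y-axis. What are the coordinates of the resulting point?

Reflection across y-axis: (2, -7) → (-2, -7)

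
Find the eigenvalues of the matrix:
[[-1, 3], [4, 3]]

Characteristic equation: det(A - λI) = 0
λ² - (trace)λ + (det) = 0
trace = -1 + 3 = 2, det = (-1)(3) - (3)(4) = -15
λ² - (2)λ + (-15) = 0
λ = (2 ± √((2)² - 4·(-15))) / 2 = (2 ± √64) / 2
Solving: λ = -3, 5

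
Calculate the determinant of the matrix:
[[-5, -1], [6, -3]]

For a 2×2 matrix [[a, b], [c, d]], det = ad - bc
det = (-5)(-3) - (-1)(6) = 15 - -6 = 21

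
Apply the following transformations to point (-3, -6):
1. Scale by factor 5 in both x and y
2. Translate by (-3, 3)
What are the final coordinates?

Step 1: Scale (-3, -6) by 5 → (-15, -30)
Step 2: Translate by (-3, 3) → (-18, -27)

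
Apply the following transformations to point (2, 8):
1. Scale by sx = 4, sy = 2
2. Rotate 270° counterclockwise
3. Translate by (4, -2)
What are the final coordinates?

Step 1: Scale → (8, 16)
Step 2: Rotate 270° → (16, -8)
Step 3: Translate → (20, -10)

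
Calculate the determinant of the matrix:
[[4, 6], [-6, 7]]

For a 2×2 matrix [[a, b], [c, d]], det = ad - bc
det = (4)(7) - (6)(-6) = 28 - -36 = 64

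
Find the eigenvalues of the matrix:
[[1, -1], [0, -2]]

Characteristic equation: det(A - λI) = 0
λ² - (trace)λ + (det) = 0
trace = 1 + -2 = -1, det = (1)(-2) - (-1)(0) = -2
λ² - (-1)λ + (-2) = 0
λ = (-1 ± √((-1)² - 4·(-2))) / 2 = (-1 ± √9) / 2
Solving: λ = -2, 1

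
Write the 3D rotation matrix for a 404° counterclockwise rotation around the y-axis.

Rotation matrix for counterclockwise 404° around y-axis:
cos(404°) = 0.7193, sin(404°) = 0.6947
Result: [[0.7193, 0, 0.6947], [0, 1, 0], [-0.6947, 0, 0.7193]]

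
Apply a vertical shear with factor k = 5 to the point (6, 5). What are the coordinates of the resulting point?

Shear matrix for vertical shear with factor k = 5:
[[1, 0], [5, 1]]
Result: (6, 5) → (6, 35)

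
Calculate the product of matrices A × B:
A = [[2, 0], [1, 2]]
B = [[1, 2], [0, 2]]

Matrix multiplication:
C[0][0] = 2×1 + 0×0 = 2
C[0][1] = 2×2 + 0×2 = 4
C[1][0] = 1×1 + 2×0 = 1
C[1][1] = 1×2 + 2×2 = 6
Result: [[2, 4], [1, 6]]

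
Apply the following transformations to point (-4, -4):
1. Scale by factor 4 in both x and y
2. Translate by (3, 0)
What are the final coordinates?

Step 1: Scale (-4, -4) by 4 → (-16, -16)
Step 2: Translate by (3, 0) → (-13, -16)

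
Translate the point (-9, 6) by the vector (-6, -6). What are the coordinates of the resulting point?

Translation by (-6, -6) (homogeneous matrix [[1, 0, -6], [0, 1, -6], [0, 0, 1]]):
x' = -9 + -6 = -15
y' = 6 + -6 = 0
Result: (-15, 0)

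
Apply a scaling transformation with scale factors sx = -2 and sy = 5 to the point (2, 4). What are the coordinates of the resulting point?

Scaling matrix:
[[-2, 0], [0, 5]]
Result: (2 × -2, 4 × 5) = (-4, 20)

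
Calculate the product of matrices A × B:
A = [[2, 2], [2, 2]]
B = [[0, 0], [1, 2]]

Matrix multiplication:
C[0][0] = 2×0 + 2×1 = 2
C[0][1] = 2×0 + 2×2 = 4
C[1][0] = 2×0 + 2×1 = 2
C[1][1] = 2×0 + 2×2 = 4
Result: [[2, 4], [2, 4]]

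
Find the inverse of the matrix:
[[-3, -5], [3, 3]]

For [[a,b],[c,d]], inverse = (1/det)·[[d,-b],[-c,a]]
det = (-3)(3) - (-5)(3) = -9 - -15 = 6
Inverse = (1/6)·[[3, 5], [-3, -3]]
= [[1/2, 5/6], [-1/2, -1/2]]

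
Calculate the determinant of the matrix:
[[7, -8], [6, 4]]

For a 2×2 matrix [[a, b], [c, d]], det = ad - bc
det = (7)(4) - (-8)(6) = 28 - -48 = 76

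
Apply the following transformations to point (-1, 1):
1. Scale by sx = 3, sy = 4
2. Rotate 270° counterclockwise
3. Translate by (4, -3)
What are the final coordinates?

Step 1: Scale → (-3, 4)
Step 2: Rotate 270° → (4, 3)
Step 3: Translate → (8, 0)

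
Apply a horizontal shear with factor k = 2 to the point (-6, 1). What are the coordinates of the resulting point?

Shear matrix for horizontal shear with factor k = 2:
[[1, 2], [0, 1]]
Result: (-6, 1) → (-4, 1)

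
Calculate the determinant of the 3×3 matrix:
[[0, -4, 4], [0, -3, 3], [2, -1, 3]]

Expansion along first row:
det = 0·det([[-3,3],[-1,3]]) - -4·det([[0,3],[2,3]]) + 4·det([[0,-3],[2,-1]])
    = 0·(-3·3 - 3·-1) - -4·(0·3 - 3·2) + 4·(0·-1 - -3·2)
    = 0·-6 - -4·-6 + 4·6
    = 0 + -24 + 24 = 0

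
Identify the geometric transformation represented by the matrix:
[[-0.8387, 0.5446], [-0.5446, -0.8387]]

This matrix represents: rotation by 213° counterclockwise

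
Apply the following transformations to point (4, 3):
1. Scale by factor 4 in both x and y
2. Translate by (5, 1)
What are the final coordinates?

Step 1: Scale (4, 3) by 4 → (16, 12)
Step 2: Translate by (5, 1) → (21, 13)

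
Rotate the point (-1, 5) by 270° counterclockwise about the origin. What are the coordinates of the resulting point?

Rotation matrix for 270°: [[cos 270°, -sin 270°], [sin 270°, cos 270°]] = [[0, 1], [-1, 0]]
[[0, 1], [-1, 0]] × [-1, 5]ᵀ = [5, 1]ᵀ
Result: (5, 1)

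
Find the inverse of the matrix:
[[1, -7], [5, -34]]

For [[a,b],[c,d]], inverse = (1/det)·[[d,-b],[-c,a]]
det = (1)(-34) - (-7)(5) = -34 - -35 = 1
Inverse = [[-34, 7], [-5, 1]]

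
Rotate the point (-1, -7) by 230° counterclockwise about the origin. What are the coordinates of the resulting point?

Rotation matrix for 230°: [[cos 230°, -sin 230°], [sin 230°, cos 230°]] ≈ [[-0.642788, 0.766044], [-0.766044, -0.642788]]
[[-0.642788, 0.766044], [-0.766044, -0.642788]] × [-1, -7]ᵀ ≈ [-4.7195, 5.2656]ᵀ
Result: (-4.7195, 5.2656)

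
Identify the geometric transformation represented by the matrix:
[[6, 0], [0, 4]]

This matrix represents: non-uniform scaling by sx = 6, sy = 4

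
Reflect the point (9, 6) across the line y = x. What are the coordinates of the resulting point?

Reflection across line y = x: (9, 6) → (6, 9)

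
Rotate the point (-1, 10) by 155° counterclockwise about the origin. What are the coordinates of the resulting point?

Rotation matrix for 155°: [[cos 155°, -sin 155°], [sin 155°, cos 155°]] ≈ [[-0.906308, -0.422618], [0.422618, -0.906308]]
[[-0.906308, -0.422618], [0.422618, -0.906308]] × [-1, 10]ᵀ ≈ [-3.3199, -9.4857]ᵀ
Result: (-3.3199, -9.4857)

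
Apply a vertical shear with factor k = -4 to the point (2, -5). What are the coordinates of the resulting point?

Shear matrix for vertical shear with factor k = -4:
[[1, 0], [-4, 1]]
Result: (2, -5) → (2, -13)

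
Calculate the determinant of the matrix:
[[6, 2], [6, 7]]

For a 2×2 matrix [[a, b], [c, d]], det = ad - bc
det = (6)(7) - (2)(6) = 42 - 12 = 30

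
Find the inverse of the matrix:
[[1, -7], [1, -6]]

For [[a,b],[c,d]], inverse = (1/det)·[[d,-b],[-c,a]]
det = (1)(-6) - (-7)(1) = -6 - -7 = 1
Inverse = [[-6, 7], [-1, 1]]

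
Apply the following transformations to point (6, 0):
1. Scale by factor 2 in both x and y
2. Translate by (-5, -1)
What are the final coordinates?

Step 1: Scale (6, 0) by 2 → (12, 0)
Step 2: Translate by (-5, -1) → (7, -1)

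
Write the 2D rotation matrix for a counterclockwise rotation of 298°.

Rotation matrix formula: [[cos θ, -sin θ], [sin θ, cos θ]]
For θ = 298°:
cos(298°) = 0.4695
sin(298°) = -0.8829
Result: [[0.4695, 0.8829], [-0.8829, 0.4695]]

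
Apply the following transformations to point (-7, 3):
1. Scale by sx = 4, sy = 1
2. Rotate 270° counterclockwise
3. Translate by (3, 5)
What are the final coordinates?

Step 1: Scale → (-28, 3)
Step 2: Rotate 270° → (3, 28)
Step 3: Translate → (6, 33)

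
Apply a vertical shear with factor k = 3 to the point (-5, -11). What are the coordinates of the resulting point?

Shear matrix for vertical shear with factor k = 3:
[[1, 0], [3, 1]]
Result: (-5, -11) → (-5, -26)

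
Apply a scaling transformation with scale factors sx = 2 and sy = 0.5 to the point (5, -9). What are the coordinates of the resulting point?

Scaling matrix:
[[2, 0], [0, 0.50]]
Result: (5 × 2, -9 × 0.5) = (10, -4.5)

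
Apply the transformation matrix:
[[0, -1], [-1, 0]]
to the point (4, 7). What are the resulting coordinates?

Matrix multiplication:
[[0, -1], [-1, 0]] × [4, 7]ᵀ
= [(0)(4) + (-1)(7), (-1)(4) + (0)(7)]ᵀ
= [-7, -4]ᵀ
Result: (-7, -4)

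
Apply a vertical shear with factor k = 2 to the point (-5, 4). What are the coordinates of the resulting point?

Shear matrix for vertical shear with factor k = 2:
[[1, 0], [2, 1]]
Result: (-5, 4) → (-5, -6)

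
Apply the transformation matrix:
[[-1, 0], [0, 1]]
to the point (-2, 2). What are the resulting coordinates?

Matrix multiplication:
[[-1, 0], [0, 1]] × [-2, 2]ᵀ
= [(-1)(-2) + (0)(2), (0)(-2) + (1)(2)]ᵀ
= [2, 2]ᵀ
Result: (2, 2)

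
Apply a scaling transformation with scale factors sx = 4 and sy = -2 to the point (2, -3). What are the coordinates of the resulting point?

Scaling matrix:
[[4, 0], [0, -2]]
Result: (2 × 4, -3 × -2) = (8, 6)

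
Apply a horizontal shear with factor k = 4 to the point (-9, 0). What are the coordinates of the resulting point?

Shear matrix for horizontal shear with factor k = 4:
[[1, 4], [0, 1]]
Result: (-9, 0) → (-9, 0)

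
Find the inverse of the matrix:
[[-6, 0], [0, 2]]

For [[a,b],[c,d]], inverse = (1/det)·[[d,-b],[-c,a]]
det = (-6)(2) - (0)(0) = -12 - 0 = -12
Inverse = (1/-12)·[[2, 0], [0, -6]]
= [[-1/6, 0], [0, 1/2]]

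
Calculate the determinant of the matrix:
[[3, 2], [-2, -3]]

For a 2×2 matrix [[a, b], [c, d]], det = ad - bc
det = (3)(-3) - (2)(-2) = -9 - -4 = -5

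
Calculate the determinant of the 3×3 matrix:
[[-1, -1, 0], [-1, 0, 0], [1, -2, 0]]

Expansion along first row:
det = -1·det([[0,0],[-2,0]]) - -1·det([[-1,0],[1,0]]) + 0·det([[-1,0],[1,-2]])
    = -1·(0·0 - 0·-2) - -1·(-1·0 - 0·1) + 0·(-1·-2 - 0·1)
    = -1·0 - -1·0 + 0·2
    = 0 + 0 + 0 = 0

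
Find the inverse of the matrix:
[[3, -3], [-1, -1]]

For [[a,b],[c,d]], inverse = (1/det)·[[d,-b],[-c,a]]
det = (3)(-1) - (-3)(-1) = -3 - 3 = -6
Inverse = (1/-6)·[[-1, 3], [1, 3]]
= [[1/6, -1/2], [-1/6, -1/2]]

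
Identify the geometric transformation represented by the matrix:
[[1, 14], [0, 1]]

This matrix represents: horizontal shear with factor 14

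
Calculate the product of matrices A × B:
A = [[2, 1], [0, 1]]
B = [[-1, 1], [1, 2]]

Matrix multiplication:
C[0][0] = 2×-1 + 1×1 = -1
C[0][1] = 2×1 + 1×2 = 4
C[1][0] = 0×-1 + 1×1 = 1
C[1][1] = 0×1 + 1×2 = 2
Result: [[-1, 4], [1, 2]]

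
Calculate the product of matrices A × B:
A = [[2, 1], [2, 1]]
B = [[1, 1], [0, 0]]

Matrix multiplication:
C[0][0] = 2×1 + 1×0 = 2
C[0][1] = 2×1 + 1×0 = 2
C[1][0] = 2×1 + 1×0 = 2
C[1][1] = 2×1 + 1×0 = 2
Result: [[2, 2], [2, 2]]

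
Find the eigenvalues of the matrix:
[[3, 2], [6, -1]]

Characteristic equation: det(A - λI) = 0
λ² - (trace)λ + (det) = 0
trace = 3 + -1 = 2, det = (3)(-1) - (2)(6) = -15
λ² - (2)λ + (-15) = 0
λ = (2 ± √((2)² - 4·(-15))) / 2 = (2 ± √64) / 2
Solving: λ = -3, 5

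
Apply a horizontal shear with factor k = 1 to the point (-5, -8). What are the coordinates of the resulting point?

Shear matrix for horizontal shear with factor k = 1:
[[1, 1], [0, 1]]
Result: (-5, -8) → (-13, -8)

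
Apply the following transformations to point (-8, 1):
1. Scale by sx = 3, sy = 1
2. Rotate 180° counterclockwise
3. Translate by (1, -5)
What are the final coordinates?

Step 1: Scale → (-24, 1)
Step 2: Rotate 180° → (24, -1)
Step 3: Translate → (25, -6)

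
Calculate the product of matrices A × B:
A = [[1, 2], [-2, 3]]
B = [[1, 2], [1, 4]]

Matrix multiplication:
C[0][0] = 1×1 + 2×1 = 3
C[0][1] = 1×2 + 2×4 = 10
C[1][0] = -2×1 + 3×1 = 1
C[1][1] = -2×2 + 3×4 = 8
Result: [[3, 10], [1, 8]]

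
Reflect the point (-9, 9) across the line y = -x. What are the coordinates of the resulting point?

Reflection across line y = -x: (-9, 9) → (-9, 9)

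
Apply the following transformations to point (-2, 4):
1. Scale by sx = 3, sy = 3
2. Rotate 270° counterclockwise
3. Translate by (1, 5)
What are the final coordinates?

Step 1: Scale → (-6, 12)
Step 2: Rotate 270° → (12, 6)
Step 3: Translate → (13, 11)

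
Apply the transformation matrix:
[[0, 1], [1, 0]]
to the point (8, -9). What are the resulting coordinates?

Matrix multiplication:
[[0, 1], [1, 0]] × [8, -9]ᵀ
= [(0)(8) + (1)(-9), (1)(8) + (0)(-9)]ᵀ
= [-9, 8]ᵀ
Result: (-9, 8)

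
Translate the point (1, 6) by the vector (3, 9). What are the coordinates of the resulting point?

Translation by (3, 9) (homogeneous matrix [[1, 0, 3], [0, 1, 9], [0, 0, 1]]):
x' = 1 + 3 = 4
y' = 6 + 9 = 15
Result: (4, 15)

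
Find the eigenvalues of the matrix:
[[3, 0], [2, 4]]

Characteristic equation: det(A - λI) = 0
λ² - (trace)λ + (det) = 0
trace = 3 + 4 = 7, det = (3)(4) - (0)(2) = 12
λ² - (7)λ + (12) = 0
λ = (7 ± √((7)² - 4·(12))) / 2 = (7 ± √1) / 2
Solving: λ = 3, 4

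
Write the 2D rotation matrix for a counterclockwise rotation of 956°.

Rotation matrix formula: [[cos θ, -sin θ], [sin θ, cos θ]]
For θ = 956°:
cos(956°) = -0.5592
sin(956°) = -0.8290
Result: [[-0.5592, 0.8290], [-0.8290, -0.5592]]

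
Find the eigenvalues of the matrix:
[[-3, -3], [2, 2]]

Characteristic equation: det(A - λI) = 0
λ² - (trace)λ + (det) = 0
trace = -3 + 2 = -1, det = (-3)(2) - (-3)(2) = 0
λ² - (-1)λ + (0) = 0
λ = (-1 ± √((-1)² - 4·(0))) / 2 = (-1 ± √1) / 2
Solving: λ = -1, 0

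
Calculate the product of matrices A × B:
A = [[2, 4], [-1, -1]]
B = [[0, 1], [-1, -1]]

Matrix multiplication:
C[0][0] = 2×0 + 4×-1 = -4
C[0][1] = 2×1 + 4×-1 = -2
C[1][0] = -1×0 + -1×-1 = 1
C[1][1] = -1×1 + -1×-1 = 0
Result: [[-4, -2], [1, 0]]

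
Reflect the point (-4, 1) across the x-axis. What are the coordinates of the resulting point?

Reflection across x-axis: (-4, 1) → (-4, -1)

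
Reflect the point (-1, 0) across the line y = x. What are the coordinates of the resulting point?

Reflection across line y = x: (-1, 0) → (0, -1)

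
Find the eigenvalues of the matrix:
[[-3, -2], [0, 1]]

Characteristic equation: det(A - λI) = 0
λ² - (trace)λ + (det) = 0
trace = -3 + 1 = -2, det = (-3)(1) - (-2)(0) = -3
λ² - (-2)λ + (-3) = 0
λ = (-2 ± √((-2)² - 4·(-3))) / 2 = (-2 ± √16) / 2
Solving: λ = -3, 1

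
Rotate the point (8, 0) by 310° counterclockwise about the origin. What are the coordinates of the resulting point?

Rotation matrix for 310°: [[cos 310°, -sin 310°], [sin 310°, cos 310°]] ≈ [[0.642788, 0.766044], [-0.766044, 0.642788]]
[[0.642788, 0.766044], [-0.766044, 0.642788]] × [8, 0]ᵀ ≈ [5.1423, -6.1284]ᵀ
Result: (5.1423, -6.1284)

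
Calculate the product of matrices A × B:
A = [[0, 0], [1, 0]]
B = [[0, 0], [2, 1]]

Matrix multiplication:
C[0][0] = 0×0 + 0×2 = 0
C[0][1] = 0×0 + 0×1 = 0
C[1][0] = 1×0 + 0×2 = 0
C[1][1] = 1×0 + 0×1 = 0
Result: [[0, 0], [0, 0]]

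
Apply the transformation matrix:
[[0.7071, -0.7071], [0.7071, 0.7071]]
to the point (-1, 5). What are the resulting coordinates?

Matrix multiplication:
[[0.7071, -0.7071], [0.7071, 0.7071]] × [-1, 5]ᵀ
= [(0.7071)(-1) + (-0.7071)(5), (0.7071)(-1) + (0.7071)(5)]ᵀ
= [-4.2426, 2.8284]ᵀ
Result: (-4.2426, 2.8284)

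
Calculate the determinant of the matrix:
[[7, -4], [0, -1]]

For a 2×2 matrix [[a, b], [c, d]], det = ad - bc
det = (7)(-1) - (-4)(0) = -7 - 0 = -7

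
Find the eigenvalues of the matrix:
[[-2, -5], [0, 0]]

Characteristic equation: det(A - λI) = 0
λ² - (trace)λ + (det) = 0
trace = -2 + 0 = -2, det = (-2)(0) - (-5)(0) = 0
λ² - (-2)λ + (0) = 0
λ = (-2 ± √((-2)² - 4·(0))) / 2 = (-2 ± √4) / 2
Solving: λ = -2, 0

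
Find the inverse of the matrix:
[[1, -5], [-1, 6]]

For [[a,b],[c,d]], inverse = (1/det)·[[d,-b],[-c,a]]
det = (1)(6) - (-5)(-1) = 6 - 5 = 1
Inverse = [[6, 5], [1, 1]]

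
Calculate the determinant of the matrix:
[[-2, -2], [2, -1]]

For a 2×2 matrix [[a, b], [c, d]], det = ad - bc
det = (-2)(-1) - (-2)(2) = 2 - -4 = 6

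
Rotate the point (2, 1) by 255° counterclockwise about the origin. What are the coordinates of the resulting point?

Rotation matrix for 255°: [[cos 255°, -sin 255°], [sin 255°, cos 255°]] ≈ [[-0.258819, 0.965926], [-0.965926, -0.258819]]
[[-0.258819, 0.965926], [-0.965926, -0.258819]] × [2, 1]ᵀ ≈ [0.4483, -2.1907]ᵀ
Result: (0.4483, -2.1907)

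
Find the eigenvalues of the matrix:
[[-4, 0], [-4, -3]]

Characteristic equation: det(A - λI) = 0
λ² - (trace)λ + (det) = 0
trace = -4 + -3 = -7, det = (-4)(-3) - (0)(-4) = 12
λ² - (-7)λ + (12) = 0
λ = (-7 ± √((-7)² - 4·(12))) / 2 = (-7 ± √1) / 2
Solving: λ = -4, -3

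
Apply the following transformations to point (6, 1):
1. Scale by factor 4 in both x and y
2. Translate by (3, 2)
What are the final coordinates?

Step 1: Scale (6, 1) by 4 → (24, 4)
Step 2: Translate by (3, 2) → (27, 6)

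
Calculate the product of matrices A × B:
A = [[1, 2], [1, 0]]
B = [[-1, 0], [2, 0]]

Matrix multiplication:
C[0][0] = 1×-1 + 2×2 = 3
C[0][1] = 1×0 + 2×0 = 0
C[1][0] = 1×-1 + 0×2 = -1
C[1][1] = 1×0 + 0×0 = 0
Result: [[3, 0], [-1, 0]]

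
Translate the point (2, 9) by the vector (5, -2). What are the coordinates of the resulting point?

Translation by (5, -2) (homogeneous matrix [[1, 0, 5], [0, 1, -2], [0, 0, 1]]):
x' = 2 + 5 = 7
y' = 9 + -2 = 7
Result: (7, 7)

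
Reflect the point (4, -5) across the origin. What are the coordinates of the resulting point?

Reflection across origin: (4, -5) → (-4, 5)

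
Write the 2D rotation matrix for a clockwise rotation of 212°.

Rotation matrix formula: [[cos θ, -sin θ], [sin θ, cos θ]]
A clockwise rotation by 212° is equivalent to a counterclockwise rotation by -212°.
For θ = -212°:
cos(-212°) = -0.8480
sin(-212°) = 0.5299
Result: [[-0.8480, -0.5299], [0.5299, -0.8480]]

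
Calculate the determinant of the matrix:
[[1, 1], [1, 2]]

For a 2×2 matrix [[a, b], [c, d]], det = ad - bc
det = (1)(2) - (1)(1) = 2 - 1 = 1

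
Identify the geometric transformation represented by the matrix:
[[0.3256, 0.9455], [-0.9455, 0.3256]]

This matrix represents: rotation by 289° counterclockwise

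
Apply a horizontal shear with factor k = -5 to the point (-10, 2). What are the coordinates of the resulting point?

Shear matrix for horizontal shear with factor k = -5:
[[1, -5], [0, 1]]
Result: (-10, 2) → (-20, 2)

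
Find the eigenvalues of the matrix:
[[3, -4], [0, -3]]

Characteristic equation: det(A - λI) = 0
λ² - (trace)λ + (det) = 0
trace = 3 + -3 = 0, det = (3)(-3) - (-4)(0) = -9
λ² - (0)λ + (-9) = 0
λ = (0 ± √((0)² - 4·(-9))) / 2 = (0 ± √36) / 2
Solving: λ = -3, 3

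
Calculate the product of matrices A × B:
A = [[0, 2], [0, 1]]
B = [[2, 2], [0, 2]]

Matrix multiplication:
C[0][0] = 0×2 + 2×0 = 0
C[0][1] = 0×2 + 2×2 = 4
C[1][0] = 0×2 + 1×0 = 0
C[1][1] = 0×2 + 1×2 = 2
Result: [[0, 4], [0, 2]]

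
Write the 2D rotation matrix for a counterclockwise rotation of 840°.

Rotation matrix formula: [[cos θ, -sin θ], [sin θ, cos θ]]
For θ = 840°:
cos(840°) = -1/2
sin(840°) = √3/2
Result: [[-1/2, -√3/2], [√3/2, -1/2]]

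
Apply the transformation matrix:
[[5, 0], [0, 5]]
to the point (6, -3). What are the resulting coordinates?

Matrix multiplication:
[[5, 0], [0, 5]] × [6, -3]ᵀ
= [(5)(6) + (0)(-3), (0)(6) + (5)(-3)]ᵀ
= [30, -15]ᵀ
Result: (30, -15)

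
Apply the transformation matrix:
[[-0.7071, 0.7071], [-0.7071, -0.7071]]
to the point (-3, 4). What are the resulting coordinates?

Matrix multiplication:
[[-0.7071, 0.7071], [-0.7071, -0.7071]] × [-3, 4]ᵀ
= [(-0.7071)(-3) + (0.7071)(4), (-0.7071)(-3) + (-0.7071)(4)]ᵀ
= [4.9497, -0.7071]ᵀ
Result: (4.9497, -0.7071)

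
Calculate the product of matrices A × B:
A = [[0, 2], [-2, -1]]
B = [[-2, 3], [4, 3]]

Matrix multiplication:
C[0][0] = 0×-2 + 2×4 = 8
C[0][1] = 0×3 + 2×3 = 6
C[1][0] = -2×-2 + -1×4 = 0
C[1][1] = -2×3 + -1×3 = -9
Result: [[8, 6], [0, -9]]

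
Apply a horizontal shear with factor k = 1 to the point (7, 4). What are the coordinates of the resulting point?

Shear matrix for horizontal shear with factor k = 1:
[[1, 1], [0, 1]]
Result: (7, 4) → (11, 4)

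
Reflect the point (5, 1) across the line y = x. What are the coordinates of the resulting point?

Reflection across line y = x: (5, 1) → (1, 5)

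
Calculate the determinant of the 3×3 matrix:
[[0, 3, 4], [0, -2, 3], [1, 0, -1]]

Expansion along first row:
det = 0·det([[-2,3],[0,-1]]) - 3·det([[0,3],[1,-1]]) + 4·det([[0,-2],[1,0]])
    = 0·(-2·-1 - 3·0) - 3·(0·-1 - 3·1) + 4·(0·0 - -2·1)
    = 0·2 - 3·-3 + 4·2
    = 0 + 9 + 8 = 17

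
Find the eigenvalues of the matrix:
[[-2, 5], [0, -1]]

Characteristic equation: det(A - λI) = 0
λ² - (trace)λ + (det) = 0
trace = -2 + -1 = -3, det = (-2)(-1) - (5)(0) = 2
λ² - (-3)λ + (2) = 0
λ = (-3 ± √((-3)² - 4·(2))) / 2 = (-3 ± √1) / 2
Solving: λ = -2, -1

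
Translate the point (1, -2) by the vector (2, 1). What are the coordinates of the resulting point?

Translation by (2, 1) (homogeneous matrix [[1, 0, 2], [0, 1, 1], [0, 0, 1]]):
x' = 1 + 2 = 3
y' = -2 + 1 = -1
Result: (3, -1)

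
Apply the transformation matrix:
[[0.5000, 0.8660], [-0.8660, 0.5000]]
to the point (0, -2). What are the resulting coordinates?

Matrix multiplication:
[[0.5000, 0.8660], [-0.8660, 0.5000]] × [0, -2]ᵀ
= [(0.5000)(0) + (0.8660)(-2), (-0.8660)(0) + (0.5000)(-2)]ᵀ
= [-1.7320, -1]ᵀ
Result: (-1.7320, -1)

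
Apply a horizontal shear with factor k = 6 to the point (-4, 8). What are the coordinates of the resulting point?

Shear matrix for horizontal shear with factor k = 6:
[[1, 6], [0, 1]]
Result: (-4, 8) → (44, 8)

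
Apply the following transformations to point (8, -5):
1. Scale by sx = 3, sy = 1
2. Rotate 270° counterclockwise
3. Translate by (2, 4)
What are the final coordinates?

Step 1: Scale → (24, -5)
Step 2: Rotate 270° → (-5, -24)
Step 3: Translate → (-3, -20)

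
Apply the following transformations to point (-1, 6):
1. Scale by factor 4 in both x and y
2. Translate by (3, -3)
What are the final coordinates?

Step 1: Scale (-1, 6) by 4 → (-4, 24)
Step 2: Translate by (3, -3) → (-1, 21)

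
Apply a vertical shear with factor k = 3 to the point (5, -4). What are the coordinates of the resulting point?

Shear matrix for vertical shear with factor k = 3:
[[1, 0], [3, 1]]
Result: (5, -4) → (5, 11)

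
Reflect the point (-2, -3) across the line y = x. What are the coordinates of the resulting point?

Reflection across line y = x: (-2, -3) → (-3, -2)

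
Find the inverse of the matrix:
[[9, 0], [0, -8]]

For [[a,b],[c,d]], inverse = (1/det)·[[d,-b],[-c,a]]
det = (9)(-8) - (0)(0) = -72 - 0 = -72
Inverse = (1/-72)·[[-8, 0], [0, 9]]
= [[1/9, 0], [0, -1/8]]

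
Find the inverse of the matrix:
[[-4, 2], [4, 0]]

For [[a,b],[c,d]], inverse = (1/det)·[[d,-b],[-c,a]]
det = (-4)(0) - (2)(4) = 0 - 8 = -8
Inverse = (1/-8)·[[0, -2], [-4, -4]]
= [[0, 1/4], [1/2, 1/2]]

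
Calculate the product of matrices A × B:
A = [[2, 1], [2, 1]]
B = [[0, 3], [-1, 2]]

Matrix multiplication:
C[0][0] = 2×0 + 1×-1 = -1
C[0][1] = 2×3 + 1×2 = 8
C[1][0] = 2×0 + 1×-1 = -1
C[1][1] = 2×3 + 1×2 = 8
Result: [[-1, 8], [-1, 8]]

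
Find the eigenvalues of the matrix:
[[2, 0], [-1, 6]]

Characteristic equation: det(A - λI) = 0
λ² - (trace)λ + (det) = 0
trace = 2 + 6 = 8, det = (2)(6) - (0)(-1) = 12
λ² - (8)λ + (12) = 0
λ = (8 ± √((8)² - 4·(12))) / 2 = (8 ± √16) / 2
Solving: λ = 2, 6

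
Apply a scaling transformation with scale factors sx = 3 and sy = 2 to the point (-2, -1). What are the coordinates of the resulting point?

Scaling matrix:
[[3, 0], [0, 2]]
Result: (-2 × 3, -1 × 2) = (-6, -2)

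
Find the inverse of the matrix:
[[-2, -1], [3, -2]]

For [[a,b],[c,d]], inverse = (1/det)·[[d,-b],[-c,a]]
det = (-2)(-2) - (-1)(3) = 4 - -3 = 7
Inverse = (1/7)·[[-2, 1], [-3, -2]]
= [[-2/7, 1/7], [-3/7, -2/7]]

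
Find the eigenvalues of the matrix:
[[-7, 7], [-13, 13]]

Characteristic equation: det(A - λI) = 0
λ² - (trace)λ + (det) = 0
trace = -7 + 13 = 6, det = (-7)(13) - (7)(-13) = 0
λ² - (6)λ + (0) = 0
λ = (6 ± √((6)² - 4·(0))) / 2 = (6 ± √36) / 2
Solving: λ = 0, 6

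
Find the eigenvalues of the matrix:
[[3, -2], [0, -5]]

Characteristic equation: det(A - λI) = 0
λ² - (trace)λ + (det) = 0
trace = 3 + -5 = -2, det = (3)(-5) - (-2)(0) = -15
λ² - (-2)λ + (-15) = 0
λ = (-2 ± √((-2)² - 4·(-15))) / 2 = (-2 ± √64) / 2
Solving: λ = -5, 3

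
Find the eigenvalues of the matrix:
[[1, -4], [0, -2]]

Characteristic equation: det(A - λI) = 0
λ² - (trace)λ + (det) = 0
trace = 1 + -2 = -1, det = (1)(-2) - (-4)(0) = -2
λ² - (-1)λ + (-2) = 0
λ = (-1 ± √((-1)² - 4·(-2))) / 2 = (-1 ± √9) / 2
Solving: λ = -2, 1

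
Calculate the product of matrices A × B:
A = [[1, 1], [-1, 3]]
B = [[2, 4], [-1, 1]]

Matrix multiplication:
C[0][0] = 1×2 + 1×-1 = 1
C[0][1] = 1×4 + 1×1 = 5
C[1][0] = -1×2 + 3×-1 = -5
C[1][1] = -1×4 + 3×1 = -1
Result: [[1, 5], [-5, -1]]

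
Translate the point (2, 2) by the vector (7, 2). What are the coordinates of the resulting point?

Translation by (7, 2) (homogeneous matrix [[1, 0, 7], [0, 1, 2], [0, 0, 1]]):
x' = 2 + 7 = 9
y' = 2 + 2 = 4
Result: (9, 4)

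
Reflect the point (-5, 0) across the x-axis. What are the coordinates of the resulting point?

Reflection across x-axis: (-5, 0) → (-5, 0)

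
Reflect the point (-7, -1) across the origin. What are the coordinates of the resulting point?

Reflection across origin: (-7, -1) → (7, 1)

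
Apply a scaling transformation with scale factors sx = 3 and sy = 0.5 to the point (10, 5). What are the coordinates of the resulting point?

Scaling matrix:
[[3, 0], [0, 0.50]]
Result: (10 × 3, 5 × 0.5) = (30, 2.5)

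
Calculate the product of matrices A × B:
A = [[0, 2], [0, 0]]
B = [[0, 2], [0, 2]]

Matrix multiplication:
C[0][0] = 0×0 + 2×0 = 0
C[0][1] = 0×2 + 2×2 = 4
C[1][0] = 0×0 + 0×0 = 0
C[1][1] = 0×2 + 0×2 = 0
Result: [[0, 4], [0, 0]]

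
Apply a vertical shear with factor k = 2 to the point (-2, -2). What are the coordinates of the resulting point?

Shear matrix for vertical shear with factor k = 2:
[[1, 0], [2, 1]]
Result: (-2, -2) → (-2, -6)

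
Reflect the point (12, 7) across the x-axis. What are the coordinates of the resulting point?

Reflection across x-axis: (12, 7) → (12, -7)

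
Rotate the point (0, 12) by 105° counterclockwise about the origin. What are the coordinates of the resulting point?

Rotation matrix for 105°: [[cos 105°, -sin 105°], [sin 105°, cos 105°]] ≈ [[-0.258819, -0.965926], [0.965926, -0.258819]]
[[-0.258819, -0.965926], [0.965926, -0.258819]] × [0, 12]ᵀ ≈ [-11.5911, -3.1058]ᵀ
Result: (-11.5911, -3.1058)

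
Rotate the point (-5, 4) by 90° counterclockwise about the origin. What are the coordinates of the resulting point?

Rotation matrix for 90°: [[cos 90°, -sin 90°], [sin 90°, cos 90°]] = [[0, -1], [1, 0]]
[[0, -1], [1, 0]] × [-5, 4]ᵀ = [-4, -5]ᵀ
Result: (-4, -5)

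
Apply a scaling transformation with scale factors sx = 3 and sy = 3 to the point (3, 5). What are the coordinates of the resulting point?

Scaling matrix:
[[3, 0], [0, 3]]
Result: (3 × 3, 5 × 3) = (9, 15)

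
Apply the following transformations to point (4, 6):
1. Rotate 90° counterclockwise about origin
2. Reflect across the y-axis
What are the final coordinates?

Step 1: Rotate 90° → (-6, 4)
Step 2: Reflect across y-axis → (6, 4)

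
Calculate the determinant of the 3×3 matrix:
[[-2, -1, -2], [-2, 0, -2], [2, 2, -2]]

Expansion along first row:
det = -2·det([[0,-2],[2,-2]]) - -1·det([[-2,-2],[2,-2]]) + -2·det([[-2,0],[2,2]])
    = -2·(0·-2 - -2·2) - -1·(-2·-2 - -2·2) + -2·(-2·2 - 0·2)
    = -2·4 - -1·8 + -2·-4
    = -8 + 8 + 8 = 8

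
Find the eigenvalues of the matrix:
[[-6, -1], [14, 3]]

Characteristic equation: det(A - λI) = 0
λ² - (trace)λ + (det) = 0
trace = -6 + 3 = -3, det = (-6)(3) - (-1)(14) = -4
λ² - (-3)λ + (-4) = 0
λ = (-3 ± √((-3)² - 4·(-4))) / 2 = (-3 ± √25) / 2
Solving: λ = -4, 1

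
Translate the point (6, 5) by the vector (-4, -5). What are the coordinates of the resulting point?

Translation by (-4, -5) (homogeneous matrix [[1, 0, -4], [0, 1, -5], [0, 0, 1]]):
x' = 6 + -4 = 2
y' = 5 + -5 = 0
Result: (2, 0)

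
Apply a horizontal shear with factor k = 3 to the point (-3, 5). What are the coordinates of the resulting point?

Shear matrix for horizontal shear with factor k = 3:
[[1, 3], [0, 1]]
Result: (-3, 5) → (12, 5)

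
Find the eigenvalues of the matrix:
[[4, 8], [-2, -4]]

Characteristic equation: det(A - λI) = 0
λ² - (trace)λ + (det) = 0
trace = 4 + -4 = 0, det = (4)(-4) - (8)(-2) = 0
λ² - (0)λ + (0) = 0
λ = (0 ± √((0)² - 4·(0))) / 2 = (0 ± √0) / 2
Solving: λ = 0, 0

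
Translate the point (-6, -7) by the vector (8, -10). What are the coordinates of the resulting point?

Translation by (8, -10) (homogeneous matrix [[1, 0, 8], [0, 1, -10], [0, 0, 1]]):
x' = -6 + 8 = 2
y' = -7 + -10 = -17
Result: (2, -17)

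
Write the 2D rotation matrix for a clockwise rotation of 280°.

Rotation matrix formula: [[cos θ, -sin θ], [sin θ, cos θ]]
A clockwise rotation by 280° is equivalent to a counterclockwise rotation by -280°.
For θ = -280°:
cos(-280°) = 0.1736
sin(-280°) = 0.9848
Result: [[0.1736, -0.9848], [0.9848, 0.1736]]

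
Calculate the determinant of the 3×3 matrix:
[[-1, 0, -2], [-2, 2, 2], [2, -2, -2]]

Expansion along first row:
det = -1·det([[2,2],[-2,-2]]) - 0·det([[-2,2],[2,-2]]) + -2·det([[-2,2],[2,-2]])
    = -1·(2·-2 - 2·-2) - 0·(-2·-2 - 2·2) + -2·(-2·-2 - 2·2)
    = -1·0 - 0·0 + -2·0
    = 0 + 0 + 0 = 0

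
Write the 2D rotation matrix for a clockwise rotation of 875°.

Rotation matrix formula: [[cos θ, -sin θ], [sin θ, cos θ]]
A clockwise rotation by 875° is equivalent to a counterclockwise rotation by -875°.
For θ = -875°:
cos(-875°) = -0.9063
sin(-875°) = -0.4226
Result: [[-0.9063, 0.4226], [-0.4226, -0.9063]]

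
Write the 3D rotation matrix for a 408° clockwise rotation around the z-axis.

Rotation matrix for clockwise 408° around z-axis:
A clockwise rotation by 408° is a counterclockwise rotation by -408°.
cos(-408°) = 0.6691, sin(-408°) = -0.7431
Result: [[0.6691, 0.7431, 0], [-0.7431, 0.6691, 0], [0, 0, 1]]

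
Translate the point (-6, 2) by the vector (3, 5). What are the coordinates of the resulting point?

Translation by (3, 5) (homogeneous matrix [[1, 0, 3], [0, 1, 5], [0, 0, 1]]):
x' = -6 + 3 = -3
y' = 2 + 5 = 7
Result: (-3, 7)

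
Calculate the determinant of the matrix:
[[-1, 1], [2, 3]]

For a 2×2 matrix [[a, b], [c, d]], det = ad - bc
det = (-1)(3) - (1)(2) = -3 - 2 = -5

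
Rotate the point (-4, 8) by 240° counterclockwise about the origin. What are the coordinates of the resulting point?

Rotation matrix for 240°: [[cos 240°, -sin 240°], [sin 240°, cos 240°]] ≈ [[-0.500000, 0.866025], [-0.866025, -0.500000]]
[[-0.500000, 0.866025], [-0.866025, -0.500000]] × [-4, 8]ᵀ ≈ [8.9282, -0.5359]ᵀ
Result: (8.9282, -0.5359)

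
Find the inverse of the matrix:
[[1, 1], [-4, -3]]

For [[a,b],[c,d]], inverse = (1/det)·[[d,-b],[-c,a]]
det = (1)(-3) - (1)(-4) = -3 - -4 = 1
Inverse = [[-3, -1], [4, 1]]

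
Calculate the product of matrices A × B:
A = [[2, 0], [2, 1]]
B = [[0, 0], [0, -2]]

Matrix multiplication:
C[0][0] = 2×0 + 0×0 = 0
C[0][1] = 2×0 + 0×-2 = 0
C[1][0] = 2×0 + 1×0 = 0
C[1][1] = 2×0 + 1×-2 = -2
Result: [[0, 0], [0, -2]]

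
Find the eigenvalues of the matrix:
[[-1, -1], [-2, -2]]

Characteristic equation: det(A - λI) = 0
λ² - (trace)λ + (det) = 0
trace = -1 + -2 = -3, det = (-1)(-2) - (-1)(-2) = 0
λ² - (-3)λ + (0) = 0
λ = (-3 ± √((-3)² - 4·(0))) / 2 = (-3 ± √9) / 2
Solving: λ = -3, 0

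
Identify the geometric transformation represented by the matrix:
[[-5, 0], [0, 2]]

This matrix represents: non-uniform scaling by sx = -5, sy = 2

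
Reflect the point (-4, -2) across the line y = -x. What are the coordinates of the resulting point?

Reflection across line y = -x: (-4, -2) → (2, 4)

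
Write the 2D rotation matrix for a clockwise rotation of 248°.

Rotation matrix formula: [[cos θ, -sin θ], [sin θ, cos θ]]
A clockwise rotation by 248° is equivalent to a counterclockwise rotation by -248°.
For θ = -248°:
cos(-248°) = -0.3746
sin(-248°) = 0.9272
Result: [[-0.3746, -0.9272], [0.9272, -0.3746]]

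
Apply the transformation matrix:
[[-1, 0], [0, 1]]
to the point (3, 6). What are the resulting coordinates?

Matrix multiplication:
[[-1, 0], [0, 1]] × [3, 6]ᵀ
= [(-1)(3) + (0)(6), (0)(3) + (1)(6)]ᵀ
= [-3, 6]ᵀ
Result: (-3, 6)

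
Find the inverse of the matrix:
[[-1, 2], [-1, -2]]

For [[a,b],[c,d]], inverse = (1/det)·[[d,-b],[-c,a]]
det = (-1)(-2) - (2)(-1) = 2 - -2 = 4
Inverse = (1/4)·[[-2, -2], [1, -1]]
= [[-1/2, -1/2], [1/4, -1/4]]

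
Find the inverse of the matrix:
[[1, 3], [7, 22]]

For [[a,b],[c,d]], inverse = (1/det)·[[d,-b],[-c,a]]
det = (1)(22) - (3)(7) = 22 - 21 = 1
Inverse = [[22, -3], [-7, 1]]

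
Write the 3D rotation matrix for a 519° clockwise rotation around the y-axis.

Rotation matrix for clockwise 519° around y-axis:
A clockwise rotation by 519° is a counterclockwise rotation by -519°.
cos(-519°) = -0.9336, sin(-519°) = -0.3584
Result: [[-0.9336, 0, -0.3584], [0, 1, 0], [0.3584, 0, -0.9336]]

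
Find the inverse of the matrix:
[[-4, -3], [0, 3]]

For [[a,b],[c,d]], inverse = (1/det)·[[d,-b],[-c,a]]
det = (-4)(3) - (-3)(0) = -12 - 0 = -12
Inverse = (1/-12)·[[3, 3], [0, -4]]
= [[-1/4, -1/4], [0, 1/3]]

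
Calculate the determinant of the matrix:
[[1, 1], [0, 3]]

For a 2×2 matrix [[a, b], [c, d]], det = ad - bc
det = (1)(3) - (1)(0) = 3 - 0 = 3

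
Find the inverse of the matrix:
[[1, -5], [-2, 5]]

For [[a,b],[c,d]], inverse = (1/det)·[[d,-b],[-c,a]]
det = (1)(5) - (-5)(-2) = 5 - 10 = -5
Inverse = (1/-5)·[[5, 5], [2, 1]]
= [[-1, -1], [-2/5, -1/5]]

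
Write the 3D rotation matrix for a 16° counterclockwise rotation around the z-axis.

Rotation matrix for counterclockwise 16° around z-axis:
cos(16°) = 0.9613, sin(16°) = 0.2756
Result: [[0.9613, -0.2756, 0], [0.2756, 0.9613, 0], [0, 0, 1]]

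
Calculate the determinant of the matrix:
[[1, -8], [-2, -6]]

For a 2×2 matrix [[a, b], [c, d]], det = ad - bc
det = (1)(-6) - (-8)(-2) = -6 - 16 = -22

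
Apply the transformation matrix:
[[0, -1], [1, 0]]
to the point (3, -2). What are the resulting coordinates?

Matrix multiplication:
[[0, -1], [1, 0]] × [3, -2]ᵀ
= [(0)(3) + (-1)(-2), (1)(3) + (0)(-2)]ᵀ
= [2, 3]ᵀ
Result: (2, 3)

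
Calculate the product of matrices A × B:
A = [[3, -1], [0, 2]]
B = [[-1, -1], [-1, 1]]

Matrix multiplication:
C[0][0] = 3×-1 + -1×-1 = -2
C[0][1] = 3×-1 + -1×1 = -4
C[1][0] = 0×-1 + 2×-1 = -2
C[1][1] = 0×-1 + 2×1 = 2
Result: [[-2, -4], [-2, 2]]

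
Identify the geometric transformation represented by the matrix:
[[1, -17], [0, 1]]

This matrix represents: horizontal shear with factor -17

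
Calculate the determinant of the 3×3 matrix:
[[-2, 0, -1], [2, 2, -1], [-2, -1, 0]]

Expansion along first row:
det = -2·det([[2,-1],[-1,0]]) - 0·det([[2,-1],[-2,0]]) + -1·det([[2,2],[-2,-1]])
    = -2·(2·0 - -1·-1) - 0·(2·0 - -1·-2) + -1·(2·-1 - 2·-2)
    = -2·-1 - 0·-2 + -1·2
    = 2 + 0 + -2 = 0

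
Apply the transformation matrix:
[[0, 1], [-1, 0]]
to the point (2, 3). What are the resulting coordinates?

Matrix multiplication:
[[0, 1], [-1, 0]] × [2, 3]ᵀ
= [(0)(2) + (1)(3), (-1)(2) + (0)(3)]ᵀ
= [3, -2]ᵀ
Result: (3, -2)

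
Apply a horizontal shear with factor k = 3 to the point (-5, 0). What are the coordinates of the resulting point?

Shear matrix for horizontal shear with factor k = 3:
[[1, 3], [0, 1]]
Result: (-5, 0) → (-5, 0)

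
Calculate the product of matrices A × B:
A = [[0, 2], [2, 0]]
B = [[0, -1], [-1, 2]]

Matrix multiplication:
C[0][0] = 0×0 + 2×-1 = -2
C[0][1] = 0×-1 + 2×2 = 4
C[1][0] = 2×0 + 0×-1 = 0
C[1][1] = 2×-1 + 0×2 = -2
Result: [[-2, 4], [0, -2]]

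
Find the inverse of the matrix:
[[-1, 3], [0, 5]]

For [[a,b],[c,d]], inverse = (1/det)·[[d,-b],[-c,a]]
det = (-1)(5) - (3)(0) = -5 - 0 = -5
Inverse = (1/-5)·[[5, -3], [0, -1]]
= [[-1, 3/5], [0, 1/5]]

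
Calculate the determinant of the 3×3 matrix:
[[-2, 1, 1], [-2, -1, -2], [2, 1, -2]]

Expansion along first row:
det = -2·det([[-1,-2],[1,-2]]) - 1·det([[-2,-2],[2,-2]]) + 1·det([[-2,-1],[2,1]])
    = -2·(-1·-2 - -2·1) - 1·(-2·-2 - -2·2) + 1·(-2·1 - -1·2)
    = -2·4 - 1·8 + 1·0
    = -8 + -8 + 0 = -16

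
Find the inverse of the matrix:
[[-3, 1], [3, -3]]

For [[a,b],[c,d]], inverse = (1/det)·[[d,-b],[-c,a]]
det = (-3)(-3) - (1)(3) = 9 - 3 = 6
Inverse = (1/6)·[[-3, -1], [-3, -3]]
= [[-1/2, -1/6], [-1/2, -1/2]]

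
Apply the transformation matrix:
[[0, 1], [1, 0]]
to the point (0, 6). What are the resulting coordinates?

Matrix multiplication:
[[0, 1], [1, 0]] × [0, 6]ᵀ
= [(0)(0) + (1)(6), (1)(0) + (0)(6)]ᵀ
= [6, 0]ᵀ
Result: (6, 0)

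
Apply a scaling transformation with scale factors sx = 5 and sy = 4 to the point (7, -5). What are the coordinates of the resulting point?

Scaling matrix:
[[5, 0], [0, 4]]
Result: (7 × 5, -5 × 4) = (35, -20)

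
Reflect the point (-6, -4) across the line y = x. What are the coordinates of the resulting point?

Reflection across line y = x: (-6, -4) → (-4, -6)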